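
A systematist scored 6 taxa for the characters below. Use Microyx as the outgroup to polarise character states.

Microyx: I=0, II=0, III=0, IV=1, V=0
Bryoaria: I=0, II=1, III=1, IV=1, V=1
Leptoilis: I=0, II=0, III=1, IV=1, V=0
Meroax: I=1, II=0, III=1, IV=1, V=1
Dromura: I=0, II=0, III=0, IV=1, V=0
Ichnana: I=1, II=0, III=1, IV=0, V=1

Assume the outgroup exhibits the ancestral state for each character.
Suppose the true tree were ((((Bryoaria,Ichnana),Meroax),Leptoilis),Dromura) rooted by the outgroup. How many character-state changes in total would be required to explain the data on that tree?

Map each character onto ((((Bryoaria,Ichnana),Meroax),Leptoilis),Dromura) (rooted by Microyx) and count the minimum state changes it requires (Fitch parsimony):
I: 2; II: 1; III: 1; IV: 1; V: 1.
Total tree length = 6.

6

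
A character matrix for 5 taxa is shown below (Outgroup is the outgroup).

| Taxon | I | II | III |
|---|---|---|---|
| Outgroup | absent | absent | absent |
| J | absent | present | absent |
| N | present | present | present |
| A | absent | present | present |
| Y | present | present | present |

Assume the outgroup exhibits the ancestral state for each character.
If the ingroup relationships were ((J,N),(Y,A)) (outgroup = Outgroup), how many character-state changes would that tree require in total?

Map each character onto ((J,N),(Y,A)) (rooted by Outgroup) and count the minimum state changes it requires (Fitch parsimony):
I: 2; II: 1; III: 2.
Total tree length = 5.

5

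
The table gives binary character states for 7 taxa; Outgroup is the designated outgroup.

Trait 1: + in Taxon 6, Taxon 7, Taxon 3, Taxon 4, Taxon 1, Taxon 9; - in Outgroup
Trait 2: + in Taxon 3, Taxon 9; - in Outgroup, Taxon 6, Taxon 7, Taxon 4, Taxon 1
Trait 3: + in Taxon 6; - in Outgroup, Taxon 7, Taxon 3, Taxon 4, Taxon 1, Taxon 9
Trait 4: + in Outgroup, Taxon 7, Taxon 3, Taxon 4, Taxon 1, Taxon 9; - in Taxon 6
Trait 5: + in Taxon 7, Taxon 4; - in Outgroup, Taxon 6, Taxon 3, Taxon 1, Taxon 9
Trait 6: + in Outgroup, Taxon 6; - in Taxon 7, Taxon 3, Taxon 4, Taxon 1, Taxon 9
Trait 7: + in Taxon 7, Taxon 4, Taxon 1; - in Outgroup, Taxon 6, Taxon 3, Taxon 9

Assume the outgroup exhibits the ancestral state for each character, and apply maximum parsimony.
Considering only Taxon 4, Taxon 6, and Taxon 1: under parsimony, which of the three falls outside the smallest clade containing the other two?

Character polarity is set by the outgroup: the derived state is whichever differs from the outgroup's state, so for Trait 4, Trait 6 the derived state is '-', and for the remaining characters it is '+'.
Trait 1 (derived state '+') is shared by all ingroup taxa — unites the whole ingroup.
Trait 2: derived state '+' in Taxon 3 and Taxon 9 only — synapomorphy for {Taxon 3, Taxon 9}.
Trait 3 (derived state '+') is unique to Taxon 6 (autapomorphy; uninformative for grouping).
Trait 4: derived state '-' in Taxon 6 only — an autapomorphy, so it tells us nothing about relationships among taxa.
Trait 5: derived state '+' in Taxon 4 and Taxon 7 only — synapomorphy for {Taxon 4, Taxon 7}.
Trait 6 (derived state '-') is shared by Taxon 1, Taxon 3, Taxon 4, Taxon 7, and Taxon 9 — a synapomorphy uniting that clade.
Trait 7 (derived state '+') is shared by Taxon 1, Taxon 4, and Taxon 7 — a synapomorphy uniting that clade.
Most parsimonious ingroup topology: (Taxon 6,(((Taxon 7,Taxon 4),Taxon 1),(Taxon 3,Taxon 9))).
Taxon 1 and Taxon 4 share a more recent common ancestor with each other than either does with Taxon 6, so Taxon 6 is the least closely related of the three.

Taxon 6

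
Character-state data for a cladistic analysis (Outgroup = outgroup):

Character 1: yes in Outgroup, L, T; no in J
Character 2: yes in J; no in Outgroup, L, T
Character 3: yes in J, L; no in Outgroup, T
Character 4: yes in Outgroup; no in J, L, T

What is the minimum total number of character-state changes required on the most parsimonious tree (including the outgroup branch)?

4

Character polarity is set by the outgroup: the derived state is whichever differs from the outgroup's state, so for Character 1, Character 4 the derived state is 'no', and for the remaining characters it is 'yes'.
Character 1: derived state 'no' in J only — an autapomorphy, so it tells us nothing about relationships among taxa.
Character 2: derived state 'yes' in J only — an autapomorphy, so it tells us nothing about relationships among taxa.
Character 3: derived state 'yes' in J and L only — synapomorphy for {J, L}.
Character 4 (derived state 'no') is shared by all ingroup taxa — unites the whole ingroup.
Most parsimonious ingroup topology: (T,(L,J)).
Changes per character on this tree: Character 1: 1; Character 2: 1; Character 3: 1; Character 4: 1.
Total = 4.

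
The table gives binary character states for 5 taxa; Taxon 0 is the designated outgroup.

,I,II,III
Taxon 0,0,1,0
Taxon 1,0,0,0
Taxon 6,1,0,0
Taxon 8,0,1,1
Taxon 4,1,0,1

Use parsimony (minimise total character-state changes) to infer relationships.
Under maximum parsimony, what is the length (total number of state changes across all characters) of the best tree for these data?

4

Character polarity is set by the outgroup: the derived state is whichever differs from the outgroup's state, so for II the derived state is '0', and for the remaining characters it is '1'.
I (derived state '1') is shared by Taxon 4 and Taxon 6 — a synapomorphy uniting that clade.
Only Taxon 1, Taxon 4, and Taxon 6 show the derived state '0' for II, supporting them as a clade.
III groups Taxon 4 and Taxon 8, which is incompatible with the clades supported by the remaining characters; treating it as convergent (homoplasy) costs fewer steps than any alternative tree.
Most parsimonious ingroup topology: ((Taxon 1,(Taxon 6,Taxon 4)),Taxon 8).
Changes per character on this tree: I: 1; II: 1; III: 2.
Total = 4.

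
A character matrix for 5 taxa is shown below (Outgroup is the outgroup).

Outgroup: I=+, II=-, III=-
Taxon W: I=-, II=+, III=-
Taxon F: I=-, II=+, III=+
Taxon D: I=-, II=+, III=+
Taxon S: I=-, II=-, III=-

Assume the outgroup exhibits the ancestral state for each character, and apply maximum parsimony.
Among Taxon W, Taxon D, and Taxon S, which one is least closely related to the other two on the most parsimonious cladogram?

Character polarity is set by the outgroup: the derived state is whichever differs from the outgroup's state, so for I the derived state is '-', and for the remaining characters it is '+'.
All ingroup taxa share the derived state '-' for I; it defines the ingroup but does not resolve relationships within it.
Only Taxon D, Taxon F, and Taxon W show the derived state '+' for II, supporting them as a clade.
III (derived state '+') is shared by Taxon D and Taxon F — a synapomorphy uniting that clade.
Most parsimonious ingroup topology: ((Taxon W,(Taxon F,Taxon D)),Taxon S).
Taxon W and Taxon D share a more recent common ancestor with each other than either does with Taxon S, so Taxon S is the least closely related of the three.

Taxon S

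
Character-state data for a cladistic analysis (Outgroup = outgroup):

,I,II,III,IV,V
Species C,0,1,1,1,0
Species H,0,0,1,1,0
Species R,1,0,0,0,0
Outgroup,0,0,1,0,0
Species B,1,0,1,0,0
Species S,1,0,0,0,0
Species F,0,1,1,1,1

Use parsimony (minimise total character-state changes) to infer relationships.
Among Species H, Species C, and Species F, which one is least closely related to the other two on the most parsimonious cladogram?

Species H

Character polarity is set by the outgroup: the derived state is whichever differs from the outgroup's state, so for III the derived state is '0', and for the remaining characters it is '1'.
Only Species B, Species R, and Species S show the derived state '1' for I, supporting them as a clade.
II (derived state '1') is shared by Species C and Species F — a synapomorphy uniting that clade.
III (derived state '0') is shared by Species R and Species S — a synapomorphy uniting that clade.
IV (derived state '1') is shared by Species C, Species F, and Species H — a synapomorphy uniting that clade.
V (derived state '1') is unique to Species F (autapomorphy; uninformative for grouping).
Most parsimonious ingroup topology: ((Species B,(Species R,Species S)),((Species F,Species C),Species H)).
Species F and Species C share a more recent common ancestor with each other than either does with Species H, so Species H is the least closely related of the three.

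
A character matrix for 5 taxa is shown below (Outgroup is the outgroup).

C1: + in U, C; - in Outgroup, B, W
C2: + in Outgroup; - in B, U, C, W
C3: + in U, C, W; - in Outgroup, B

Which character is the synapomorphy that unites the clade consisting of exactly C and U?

Character polarity is set by the outgroup: the derived state is whichever differs from the outgroup's state, so for C2 the derived state is '-', and for the remaining characters it is '+'.
C1 (derived state '+') is shared by C and U — a synapomorphy uniting that clade.
All ingroup taxa share the derived state '-' for C2; it defines the ingroup but does not resolve relationships within it.
C3: derived state '+' in C, U, and W only — synapomorphy for {C, U, W}.
Most parsimonious ingroup topology: (B,((U,C),W)).
The clade {C, U} is supported by C1: its derived state '+' occurs in exactly those taxa and in no other taxon (including the outgroup).

C1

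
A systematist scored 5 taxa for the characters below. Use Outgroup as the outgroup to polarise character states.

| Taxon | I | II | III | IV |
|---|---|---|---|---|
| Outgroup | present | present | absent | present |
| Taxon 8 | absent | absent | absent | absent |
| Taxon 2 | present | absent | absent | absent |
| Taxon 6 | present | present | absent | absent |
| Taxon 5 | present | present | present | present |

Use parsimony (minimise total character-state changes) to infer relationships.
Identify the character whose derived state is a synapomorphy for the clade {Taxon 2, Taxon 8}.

Character polarity is set by the outgroup: the derived state is whichever differs from the outgroup's state, so for I, II, IV the derived state is 'absent', and for the remaining characters it is 'present'.
I (derived state 'absent') is unique to Taxon 8 (autapomorphy; uninformative for grouping).
II: derived state 'absent' in Taxon 2 and Taxon 8 only — synapomorphy for {Taxon 2, Taxon 8}.
III (derived state 'present') is unique to Taxon 5 (autapomorphy; uninformative for grouping).
IV (derived state 'absent') is shared by Taxon 2, Taxon 6, and Taxon 8 — a synapomorphy uniting that clade.
Most parsimonious ingroup topology: (((Taxon 8,Taxon 2),Taxon 6),Taxon 5).
The clade {Taxon 2, Taxon 8} is supported by II: its derived state 'absent' occurs in exactly those taxa and in no other taxon (including the outgroup).

II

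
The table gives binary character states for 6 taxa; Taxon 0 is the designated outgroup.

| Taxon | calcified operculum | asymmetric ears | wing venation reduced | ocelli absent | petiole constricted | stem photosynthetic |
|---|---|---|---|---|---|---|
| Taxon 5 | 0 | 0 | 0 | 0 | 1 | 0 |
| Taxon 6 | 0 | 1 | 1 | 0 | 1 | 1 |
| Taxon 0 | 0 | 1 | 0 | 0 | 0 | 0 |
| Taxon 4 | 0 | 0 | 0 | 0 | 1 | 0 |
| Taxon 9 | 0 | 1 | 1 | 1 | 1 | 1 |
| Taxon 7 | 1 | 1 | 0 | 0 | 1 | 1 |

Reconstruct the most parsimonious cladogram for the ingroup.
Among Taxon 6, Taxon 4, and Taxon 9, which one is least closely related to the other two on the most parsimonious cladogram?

Character polarity is set by the outgroup: the derived state is whichever differs from the outgroup's state, so for asymmetric ears the derived state is '0', and for the remaining characters it is '1'.
calcified operculum (derived state '1') is unique to Taxon 7 (autapomorphy; uninformative for grouping).
Only Taxon 4 and Taxon 5 show the derived state '0' for asymmetric ears, supporting them as a clade.
Only Taxon 6 and Taxon 9 show the derived state '1' for wing venation reduced, supporting them as a clade.
ocelli absent (derived state '1') is unique to Taxon 9 (autapomorphy; uninformative for grouping).
All ingroup taxa share the derived state '1' for petiole constricted; it defines the ingroup but does not resolve relationships within it.
Only Taxon 6, Taxon 7, and Taxon 9 show the derived state '1' for stem photosynthetic, supporting them as a clade.
Most parsimonious ingroup topology: ((Taxon 7,(Taxon 6,Taxon 9)),(Taxon 4,Taxon 5)).
Taxon 6 and Taxon 9 share a more recent common ancestor with each other than either does with Taxon 4, so Taxon 4 is the least closely related of the three.

Taxon 4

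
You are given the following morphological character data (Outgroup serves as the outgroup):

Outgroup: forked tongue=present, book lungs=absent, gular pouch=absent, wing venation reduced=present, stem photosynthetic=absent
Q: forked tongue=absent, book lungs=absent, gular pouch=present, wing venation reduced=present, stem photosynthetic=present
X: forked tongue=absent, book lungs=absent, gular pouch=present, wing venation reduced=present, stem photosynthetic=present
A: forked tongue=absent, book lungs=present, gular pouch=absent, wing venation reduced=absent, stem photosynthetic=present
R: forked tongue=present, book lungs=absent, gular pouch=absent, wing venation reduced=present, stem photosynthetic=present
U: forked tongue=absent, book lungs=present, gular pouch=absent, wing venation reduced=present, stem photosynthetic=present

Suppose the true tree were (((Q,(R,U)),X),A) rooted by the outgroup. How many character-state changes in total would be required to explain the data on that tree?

8

Map each character onto (((Q,(R,U)),X),A) (rooted by Outgroup) and count the minimum state changes it requires (Fitch parsimony):
forked tongue: 2; book lungs: 2; gular pouch: 2; wing venation reduced: 1; stem photosynthetic: 1.
Total tree length = 8.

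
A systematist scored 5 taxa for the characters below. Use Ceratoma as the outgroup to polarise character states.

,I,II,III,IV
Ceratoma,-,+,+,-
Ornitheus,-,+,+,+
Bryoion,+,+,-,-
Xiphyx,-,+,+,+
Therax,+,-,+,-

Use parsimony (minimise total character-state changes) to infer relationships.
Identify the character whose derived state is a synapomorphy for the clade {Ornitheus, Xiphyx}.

IV

Character polarity is set by the outgroup: the derived state is whichever differs from the outgroup's state, so for II, III the derived state is '-', and for the remaining characters it is '+'.
I: derived state '+' in Bryoion and Therax only — synapomorphy for {Bryoion, Therax}.
II: derived state '-' in Therax only — an autapomorphy, so it tells us nothing about relationships among taxa.
III: derived state '-' in Bryoion only — an autapomorphy, so it tells us nothing about relationships among taxa.
IV (derived state '+') is shared by Ornitheus and Xiphyx — a synapomorphy uniting that clade.
Most parsimonious ingroup topology: ((Ornitheus,Xiphyx),(Bryoion,Therax)).
The clade {Ornitheus, Xiphyx} is supported by IV: its derived state '+' occurs in exactly those taxa and in no other taxon (including the outgroup).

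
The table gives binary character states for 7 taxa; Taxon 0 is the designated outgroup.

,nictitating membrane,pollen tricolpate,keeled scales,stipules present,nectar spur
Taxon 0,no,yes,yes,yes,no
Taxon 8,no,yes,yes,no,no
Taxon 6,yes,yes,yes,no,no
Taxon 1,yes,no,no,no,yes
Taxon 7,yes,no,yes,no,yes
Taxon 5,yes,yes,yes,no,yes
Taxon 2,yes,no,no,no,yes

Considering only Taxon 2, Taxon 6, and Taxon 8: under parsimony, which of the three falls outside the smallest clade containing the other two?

Taxon 8

Character polarity is set by the outgroup: the derived state is whichever differs from the outgroup's state, so for pollen tricolpate, keeled scales, stipules present the derived state is 'no', and for the remaining characters it is 'yes'.
nictitating membrane (derived state 'yes') is shared by Taxon 1, Taxon 2, Taxon 5, Taxon 6, and Taxon 7 — a synapomorphy uniting that clade.
pollen tricolpate: derived state 'no' in Taxon 1, Taxon 2, and Taxon 7 only — synapomorphy for {Taxon 1, Taxon 2, Taxon 7}.
keeled scales: derived state 'no' in Taxon 1 and Taxon 2 only — synapomorphy for {Taxon 1, Taxon 2}.
stipules present (derived state 'no') is shared by all ingroup taxa — unites the whole ingroup.
nectar spur: derived state 'yes' in Taxon 1, Taxon 2, Taxon 5, and Taxon 7 only — synapomorphy for {Taxon 1, Taxon 2, Taxon 5, Taxon 7}.
Most parsimonious ingroup topology: (Taxon 8,(Taxon 6,(((Taxon 1,Taxon 2),Taxon 7),Taxon 5))).
Taxon 2 and Taxon 6 share a more recent common ancestor with each other than either does with Taxon 8, so Taxon 8 is the least closely related of the three.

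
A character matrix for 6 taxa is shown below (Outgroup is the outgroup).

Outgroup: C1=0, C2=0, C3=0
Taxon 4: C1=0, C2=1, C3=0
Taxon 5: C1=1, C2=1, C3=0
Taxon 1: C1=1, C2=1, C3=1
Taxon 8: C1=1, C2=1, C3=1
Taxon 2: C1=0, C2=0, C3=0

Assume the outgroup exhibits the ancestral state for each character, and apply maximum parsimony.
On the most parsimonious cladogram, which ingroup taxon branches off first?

The outgroup has state '0' for every character, so '1' is the derived state throughout.
C1 (derived state '1') is shared by Taxon 1, Taxon 5, and Taxon 8 — a synapomorphy uniting that clade.
C2 (derived state '1') is shared by Taxon 1, Taxon 4, Taxon 5, and Taxon 8 — a synapomorphy uniting that clade.
Only Taxon 1 and Taxon 8 show the derived state '1' for C3, supporting them as a clade.
Most parsimonious ingroup topology: ((Taxon 4,(Taxon 5,(Taxon 1,Taxon 8))),Taxon 2).
Taxon 2 is sister to the clade containing all other ingroup taxa, so it is the earliest-diverging (most basal) ingroup lineage.

Taxon 2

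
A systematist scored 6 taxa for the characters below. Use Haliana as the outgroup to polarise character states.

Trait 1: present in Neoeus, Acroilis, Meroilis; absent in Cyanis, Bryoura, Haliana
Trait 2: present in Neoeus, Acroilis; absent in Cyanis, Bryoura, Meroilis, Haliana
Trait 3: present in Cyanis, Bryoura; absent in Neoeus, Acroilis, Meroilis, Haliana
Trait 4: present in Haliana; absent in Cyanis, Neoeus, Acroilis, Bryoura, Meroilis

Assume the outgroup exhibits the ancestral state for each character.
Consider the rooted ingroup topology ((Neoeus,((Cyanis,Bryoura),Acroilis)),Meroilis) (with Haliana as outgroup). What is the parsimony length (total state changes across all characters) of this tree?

Map each character onto ((Neoeus,((Cyanis,Bryoura),Acroilis)),Meroilis) (rooted by Haliana) and count the minimum state changes it requires (Fitch parsimony):
Trait 1: 2; Trait 2: 2; Trait 3: 1; Trait 4: 1.
Total tree length = 6.

6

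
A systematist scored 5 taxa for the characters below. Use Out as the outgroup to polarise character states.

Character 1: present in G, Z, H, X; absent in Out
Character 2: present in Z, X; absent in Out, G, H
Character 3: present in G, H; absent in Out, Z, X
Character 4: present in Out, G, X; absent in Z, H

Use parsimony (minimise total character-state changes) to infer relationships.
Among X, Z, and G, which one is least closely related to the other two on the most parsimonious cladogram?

G

Character polarity is set by the outgroup: the derived state is whichever differs from the outgroup's state, so for Character 4 the derived state is 'absent', and for the remaining characters it is 'present'.
Character 1 (derived state 'present') is shared by all ingroup taxa — unites the whole ingroup.
Character 2 (derived state 'present') is shared by X and Z — a synapomorphy uniting that clade.
Only G and H show the derived state 'present' for Character 3, supporting them as a clade.
Character 4 (state 'absent') occurs in H and Z but conflicts with the nesting implied by the other characters — most parsimoniously interpreted as homoplasy.
Most parsimonious ingroup topology: ((G,H),(Z,X)).
Z and X share a more recent common ancestor with each other than either does with G, so G is the least closely related of the three.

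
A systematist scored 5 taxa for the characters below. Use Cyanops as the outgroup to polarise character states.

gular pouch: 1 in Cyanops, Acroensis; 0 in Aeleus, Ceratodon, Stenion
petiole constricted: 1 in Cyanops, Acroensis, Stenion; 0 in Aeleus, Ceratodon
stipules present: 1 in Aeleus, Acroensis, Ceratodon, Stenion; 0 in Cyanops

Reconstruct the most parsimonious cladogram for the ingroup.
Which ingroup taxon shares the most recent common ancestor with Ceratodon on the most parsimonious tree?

Character polarity is set by the outgroup: the derived state is whichever differs from the outgroup's state, so for gular pouch, petiole constricted the derived state is '0', and for the remaining characters it is '1'.
Only Aeleus, Ceratodon, and Stenion show the derived state '0' for gular pouch, supporting them as a clade.
petiole constricted (derived state '0') is shared by Aeleus and Ceratodon — a synapomorphy uniting that clade.
stipules present (derived state '1') is shared by all ingroup taxa — unites the whole ingroup.
Most parsimonious ingroup topology: (((Aeleus,Ceratodon),Stenion),Acroensis).
Ceratodon and Aeleus form a cherry on this tree, so they are sister taxa.

Aeleus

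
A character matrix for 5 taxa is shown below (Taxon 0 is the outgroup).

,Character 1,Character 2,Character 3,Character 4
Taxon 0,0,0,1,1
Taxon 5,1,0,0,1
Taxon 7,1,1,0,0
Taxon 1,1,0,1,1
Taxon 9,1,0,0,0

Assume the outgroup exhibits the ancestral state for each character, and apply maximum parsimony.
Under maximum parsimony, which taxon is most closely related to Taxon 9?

Taxon 7

Character polarity is set by the outgroup: the derived state is whichever differs from the outgroup's state, so for Character 3, Character 4 the derived state is '0', and for the remaining characters it is '1'.
Character 1 (derived state '1') is shared by all ingroup taxa — unites the whole ingroup.
Character 2: derived state '1' in Taxon 7 only — an autapomorphy, so it tells us nothing about relationships among taxa.
Character 3 (derived state '0') is shared by Taxon 5, Taxon 7, and Taxon 9 — a synapomorphy uniting that clade.
Only Taxon 7 and Taxon 9 show the derived state '0' for Character 4, supporting them as a clade.
Most parsimonious ingroup topology: ((Taxon 5,(Taxon 7,Taxon 9)),Taxon 1).
Taxon 9 and Taxon 7 form a cherry on this tree, so they are sister taxa.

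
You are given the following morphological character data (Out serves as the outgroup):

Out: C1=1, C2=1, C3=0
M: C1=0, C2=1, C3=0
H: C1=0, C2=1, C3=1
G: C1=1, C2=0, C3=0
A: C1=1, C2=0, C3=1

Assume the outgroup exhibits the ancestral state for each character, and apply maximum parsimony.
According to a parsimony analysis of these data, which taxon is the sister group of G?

A

Character polarity is set by the outgroup: the derived state is whichever differs from the outgroup's state, so for C1, C2 the derived state is '0', and for the remaining characters it is '1'.
Only H and M show the derived state '0' for C1, supporting them as a clade.
C2 (derived state '0') is shared by A and G — a synapomorphy uniting that clade.
C3 (state '1') occurs in A and H but conflicts with the nesting implied by the other characters — most parsimoniously interpreted as homoplasy.
Most parsimonious ingroup topology: ((M,H),(G,A)).
G and A form a cherry on this tree, so they are sister taxa.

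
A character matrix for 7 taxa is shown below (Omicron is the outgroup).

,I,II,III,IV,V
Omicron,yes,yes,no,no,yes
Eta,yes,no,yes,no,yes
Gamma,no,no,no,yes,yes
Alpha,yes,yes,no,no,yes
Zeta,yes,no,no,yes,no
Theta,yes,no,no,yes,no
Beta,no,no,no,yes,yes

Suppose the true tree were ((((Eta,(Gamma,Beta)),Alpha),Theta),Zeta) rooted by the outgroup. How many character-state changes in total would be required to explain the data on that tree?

Map each character onto ((((Eta,(Gamma,Beta)),Alpha),Theta),Zeta) (rooted by Omicron) and count the minimum state changes it requires (Fitch parsimony):
I: 1; II: 2; III: 1; IV: 3; V: 2.
Total tree length = 9.

9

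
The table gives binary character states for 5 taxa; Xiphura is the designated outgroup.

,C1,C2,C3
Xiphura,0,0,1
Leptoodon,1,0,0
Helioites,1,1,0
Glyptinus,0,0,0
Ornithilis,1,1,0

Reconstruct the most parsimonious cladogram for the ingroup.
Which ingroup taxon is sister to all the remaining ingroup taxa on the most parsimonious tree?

Character polarity is set by the outgroup: the derived state is whichever differs from the outgroup's state, so for C3 the derived state is '0', and for the remaining characters it is '1'.
C1: derived state '1' in Helioites, Leptoodon, and Ornithilis only — synapomorphy for {Helioites, Leptoodon, Ornithilis}.
Only Helioites and Ornithilis show the derived state '1' for C2, supporting them as a clade.
C3 (derived state '0') is shared by all ingroup taxa — unites the whole ingroup.
Most parsimonious ingroup topology: ((Leptoodon,(Helioites,Ornithilis)),Glyptinus).
Glyptinus is sister to the clade containing all other ingroup taxa, so it is the earliest-diverging (most basal) ingroup lineage.

Glyptinus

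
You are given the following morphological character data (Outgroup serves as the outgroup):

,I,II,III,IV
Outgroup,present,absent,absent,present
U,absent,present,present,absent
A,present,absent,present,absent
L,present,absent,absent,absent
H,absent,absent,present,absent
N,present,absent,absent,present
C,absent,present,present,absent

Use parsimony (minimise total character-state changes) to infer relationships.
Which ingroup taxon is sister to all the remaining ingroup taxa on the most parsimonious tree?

N

Character polarity is set by the outgroup: the derived state is whichever differs from the outgroup's state, so for I, IV the derived state is 'absent', and for the remaining characters it is 'present'.
I (derived state 'absent') is shared by C, H, and U — a synapomorphy uniting that clade.
II (derived state 'present') is shared by C and U — a synapomorphy uniting that clade.
III (derived state 'present') is shared by A, C, H, and U — a synapomorphy uniting that clade.
IV: derived state 'absent' in A, C, H, L, and U only — synapomorphy for {A, C, H, L, U}.
Most parsimonious ingroup topology: (((((U,C),H),A),L),N).
N is sister to the clade containing all other ingroup taxa, so it is the earliest-diverging (most basal) ingroup lineage.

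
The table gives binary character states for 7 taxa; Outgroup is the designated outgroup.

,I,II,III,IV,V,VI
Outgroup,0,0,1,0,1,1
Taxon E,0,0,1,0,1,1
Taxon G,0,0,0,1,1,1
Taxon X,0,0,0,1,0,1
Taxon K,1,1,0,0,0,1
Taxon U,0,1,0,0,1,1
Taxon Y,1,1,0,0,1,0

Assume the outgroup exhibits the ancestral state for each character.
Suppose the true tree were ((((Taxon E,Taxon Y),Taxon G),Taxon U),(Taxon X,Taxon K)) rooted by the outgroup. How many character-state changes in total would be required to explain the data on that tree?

Map each character onto ((((Taxon E,Taxon Y),Taxon G),Taxon U),(Taxon X,Taxon K)) (rooted by Outgroup) and count the minimum state changes it requires (Fitch parsimony):
I: 2; II: 3; III: 2; IV: 2; V: 1; VI: 1.
Total tree length = 11.

11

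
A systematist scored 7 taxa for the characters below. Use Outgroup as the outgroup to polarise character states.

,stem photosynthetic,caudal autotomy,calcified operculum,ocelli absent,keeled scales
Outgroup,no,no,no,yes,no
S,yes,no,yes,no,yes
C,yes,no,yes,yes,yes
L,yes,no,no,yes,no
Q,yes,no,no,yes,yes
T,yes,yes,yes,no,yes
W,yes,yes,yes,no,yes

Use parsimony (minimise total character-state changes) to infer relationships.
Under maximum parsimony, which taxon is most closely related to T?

Character polarity is set by the outgroup: the derived state is whichever differs from the outgroup's state, so for ocelli absent the derived state is 'no', and for the remaining characters it is 'yes'.
stem photosynthetic (derived state 'yes') is shared by all ingroup taxa — unites the whole ingroup.
Only T and W show the derived state 'yes' for caudal autotomy, supporting them as a clade.
Only C, S, T, and W show the derived state 'yes' for calcified operculum, supporting them as a clade.
ocelli absent: derived state 'no' in S, T, and W only — synapomorphy for {S, T, W}.
keeled scales: derived state 'yes' in C, Q, S, T, and W only — synapomorphy for {C, Q, S, T, W}.
Most parsimonious ingroup topology: ((((S,(T,W)),C),Q),L).
T and W form a cherry on this tree, so they are sister taxa.

W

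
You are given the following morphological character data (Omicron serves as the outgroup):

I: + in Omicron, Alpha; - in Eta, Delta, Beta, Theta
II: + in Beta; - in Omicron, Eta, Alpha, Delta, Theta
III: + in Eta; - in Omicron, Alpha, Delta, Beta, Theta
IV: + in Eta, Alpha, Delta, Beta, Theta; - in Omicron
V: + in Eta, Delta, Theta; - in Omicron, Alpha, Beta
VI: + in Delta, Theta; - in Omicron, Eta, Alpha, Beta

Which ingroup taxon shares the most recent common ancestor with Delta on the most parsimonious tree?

Theta

Character polarity is set by the outgroup: the derived state is whichever differs from the outgroup's state, so for I the derived state is '-', and for the remaining characters it is '+'.
Only Beta, Delta, Eta, and Theta show the derived state '-' for I, supporting them as a clade.
II: derived state '+' in Beta only — an autapomorphy, so it tells us nothing about relationships among taxa.
III: derived state '+' in Eta only — an autapomorphy, so it tells us nothing about relationships among taxa.
IV (derived state '+') is shared by all ingroup taxa — unites the whole ingroup.
V (derived state '+') is shared by Delta, Eta, and Theta — a synapomorphy uniting that clade.
VI (derived state '+') is shared by Delta and Theta — a synapomorphy uniting that clade.
Most parsimonious ingroup topology: (((Eta,(Delta,Theta)),Beta),Alpha).
Delta and Theta form a cherry on this tree, so they are sister taxa.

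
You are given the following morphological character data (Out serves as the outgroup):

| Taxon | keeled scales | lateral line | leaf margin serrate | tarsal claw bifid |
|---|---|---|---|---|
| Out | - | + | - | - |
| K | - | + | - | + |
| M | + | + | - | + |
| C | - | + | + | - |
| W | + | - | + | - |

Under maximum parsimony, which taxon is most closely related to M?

Character polarity is set by the outgroup: the derived state is whichever differs from the outgroup's state, so for lateral line the derived state is '-', and for the remaining characters it is '+'.
keeled scales groups M and W, which is incompatible with the clades supported by the remaining characters; treating it as convergent (homoplasy) costs fewer steps than any alternative tree.
lateral line: derived state '-' in W only — an autapomorphy, so it tells us nothing about relationships among taxa.
leaf margin serrate: derived state '+' in C and W only — synapomorphy for {C, W}.
Only K and M show the derived state '+' for tarsal claw bifid, supporting them as a clade.
Most parsimonious ingroup topology: ((K,M),(C,W)).
M and K form a cherry on this tree, so they are sister taxa.

K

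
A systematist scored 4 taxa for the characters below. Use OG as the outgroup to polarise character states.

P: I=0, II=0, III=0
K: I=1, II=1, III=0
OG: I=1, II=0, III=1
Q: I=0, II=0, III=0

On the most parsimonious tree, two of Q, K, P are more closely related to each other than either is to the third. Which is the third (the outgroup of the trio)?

Character polarity is set by the outgroup: the derived state is whichever differs from the outgroup's state, so for I, III the derived state is '0', and for the remaining characters it is '1'.
Only P and Q show the derived state '0' for I, supporting them as a clade.
II: derived state '1' in K only — an autapomorphy, so it tells us nothing about relationships among taxa.
III (derived state '0') is shared by all ingroup taxa — unites the whole ingroup.
Most parsimonious ingroup topology: ((Q,P),K).
P and Q share a more recent common ancestor with each other than either does with K, so K is the least closely related of the three.

K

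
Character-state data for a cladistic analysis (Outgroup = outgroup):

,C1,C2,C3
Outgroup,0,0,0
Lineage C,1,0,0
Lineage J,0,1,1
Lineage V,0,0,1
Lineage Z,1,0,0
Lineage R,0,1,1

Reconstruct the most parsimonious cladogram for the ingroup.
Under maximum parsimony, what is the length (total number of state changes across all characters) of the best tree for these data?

3

The outgroup has state '0' for every character, so '1' is the derived state throughout.
C1: derived state '1' in Lineage C and Lineage Z only — synapomorphy for {Lineage C, Lineage Z}.
Only Lineage J and Lineage R show the derived state '1' for C2, supporting them as a clade.
C3: derived state '1' in Lineage J, Lineage R, and Lineage V only — synapomorphy for {Lineage J, Lineage R, Lineage V}.
Most parsimonious ingroup topology: ((Lineage C,Lineage Z),((Lineage J,Lineage R),Lineage V)).
Changes per character on this tree: C1: 1; C2: 1; C3: 1.
Total = 3.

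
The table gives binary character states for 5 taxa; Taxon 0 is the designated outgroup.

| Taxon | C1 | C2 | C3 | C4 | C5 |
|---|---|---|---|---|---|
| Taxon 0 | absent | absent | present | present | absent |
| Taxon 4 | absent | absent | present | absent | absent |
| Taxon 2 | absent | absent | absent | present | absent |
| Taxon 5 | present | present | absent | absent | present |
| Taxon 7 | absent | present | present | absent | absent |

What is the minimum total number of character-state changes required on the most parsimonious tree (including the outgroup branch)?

6

Character polarity is set by the outgroup: the derived state is whichever differs from the outgroup's state, so for C3, C4 the derived state is 'absent', and for the remaining characters it is 'present'.
C1 (derived state 'present') is unique to Taxon 5 (autapomorphy; uninformative for grouping).
C2 (derived state 'present') is shared by Taxon 5 and Taxon 7 — a synapomorphy uniting that clade.
C3 (state 'absent') occurs in Taxon 2 and Taxon 5 but conflicts with the nesting implied by the other characters — most parsimoniously interpreted as homoplasy.
C4: derived state 'absent' in Taxon 4, Taxon 5, and Taxon 7 only — synapomorphy for {Taxon 4, Taxon 5, Taxon 7}.
C5: derived state 'present' in Taxon 5 only — an autapomorphy, so it tells us nothing about relationships among taxa.
Most parsimonious ingroup topology: ((Taxon 4,(Taxon 5,Taxon 7)),Taxon 2).
Changes per character on this tree: C1: 1; C2: 1; C3: 2; C4: 1; C5: 1.
Total = 6.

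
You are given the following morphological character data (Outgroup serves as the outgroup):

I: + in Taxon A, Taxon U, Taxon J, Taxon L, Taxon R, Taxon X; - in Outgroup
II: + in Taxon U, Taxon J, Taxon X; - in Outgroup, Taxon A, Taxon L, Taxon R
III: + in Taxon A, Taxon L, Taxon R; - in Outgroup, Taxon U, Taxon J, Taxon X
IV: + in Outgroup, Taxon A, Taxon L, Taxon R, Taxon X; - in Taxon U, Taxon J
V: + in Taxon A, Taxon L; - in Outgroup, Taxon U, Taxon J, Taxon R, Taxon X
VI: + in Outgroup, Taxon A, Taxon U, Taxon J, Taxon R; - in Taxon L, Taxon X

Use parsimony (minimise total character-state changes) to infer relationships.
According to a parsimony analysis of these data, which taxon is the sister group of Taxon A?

Character polarity is set by the outgroup: the derived state is whichever differs from the outgroup's state, so for IV, VI the derived state is '-', and for the remaining characters it is '+'.
I (derived state '+') is shared by all ingroup taxa — unites the whole ingroup.
Only Taxon J, Taxon U, and Taxon X show the derived state '+' for II, supporting them as a clade.
III: derived state '+' in Taxon A, Taxon L, and Taxon R only — synapomorphy for {Taxon A, Taxon L, Taxon R}.
Only Taxon J and Taxon U show the derived state '-' for IV, supporting them as a clade.
V (derived state '+') is shared by Taxon A and Taxon L — a synapomorphy uniting that clade.
VI (state '-') occurs in Taxon L and Taxon X but conflicts with the nesting implied by the other characters — most parsimoniously interpreted as homoplasy.
Most parsimonious ingroup topology: (((Taxon A,Taxon L),Taxon R),((Taxon U,Taxon J),Taxon X)).
Taxon A and Taxon L form a cherry on this tree, so they are sister taxa.

Taxon L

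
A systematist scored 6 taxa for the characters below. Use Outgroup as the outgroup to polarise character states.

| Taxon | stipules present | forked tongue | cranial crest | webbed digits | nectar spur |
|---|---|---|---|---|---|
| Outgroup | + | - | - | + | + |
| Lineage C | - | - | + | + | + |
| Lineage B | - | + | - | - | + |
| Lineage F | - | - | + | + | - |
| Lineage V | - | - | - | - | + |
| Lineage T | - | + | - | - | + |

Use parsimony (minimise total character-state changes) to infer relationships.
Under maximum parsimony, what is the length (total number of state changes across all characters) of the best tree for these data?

5

Character polarity is set by the outgroup: the derived state is whichever differs from the outgroup's state, so for stipules present, webbed digits, nectar spur the derived state is '-', and for the remaining characters it is '+'.
All ingroup taxa share the derived state '-' for stipules present; it defines the ingroup but does not resolve relationships within it.
forked tongue: derived state '+' in Lineage B and Lineage T only — synapomorphy for {Lineage B, Lineage T}.
cranial crest (derived state '+') is shared by Lineage C and Lineage F — a synapomorphy uniting that clade.
webbed digits (derived state '-') is shared by Lineage B, Lineage T, and Lineage V — a synapomorphy uniting that clade.
nectar spur: derived state '-' in Lineage F only — an autapomorphy, so it tells us nothing about relationships among taxa.
Most parsimonious ingroup topology: ((Lineage C,Lineage F),((Lineage B,Lineage T),Lineage V)).
Changes per character on this tree: stipules present: 1; forked tongue: 1; cranial crest: 1; webbed digits: 1; nectar spur: 1.
Total = 5.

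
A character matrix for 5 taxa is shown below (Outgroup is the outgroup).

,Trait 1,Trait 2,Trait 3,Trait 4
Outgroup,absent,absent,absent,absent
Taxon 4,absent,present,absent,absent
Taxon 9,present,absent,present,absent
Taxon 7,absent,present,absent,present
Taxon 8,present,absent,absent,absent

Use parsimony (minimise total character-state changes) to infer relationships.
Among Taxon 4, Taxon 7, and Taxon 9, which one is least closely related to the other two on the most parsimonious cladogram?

Taxon 9

The outgroup has state 'absent' for every character, so 'present' is the derived state throughout.
Trait 1 (derived state 'present') is shared by Taxon 8 and Taxon 9 — a synapomorphy uniting that clade.
Only Taxon 4 and Taxon 7 show the derived state 'present' for Trait 2, supporting them as a clade.
Trait 3 (derived state 'present') is unique to Taxon 9 (autapomorphy; uninformative for grouping).
Trait 4 (derived state 'present') is unique to Taxon 7 (autapomorphy; uninformative for grouping).
Most parsimonious ingroup topology: ((Taxon 4,Taxon 7),(Taxon 9,Taxon 8)).
Taxon 4 and Taxon 7 share a more recent common ancestor with each other than either does with Taxon 9, so Taxon 9 is the least closely related of the three.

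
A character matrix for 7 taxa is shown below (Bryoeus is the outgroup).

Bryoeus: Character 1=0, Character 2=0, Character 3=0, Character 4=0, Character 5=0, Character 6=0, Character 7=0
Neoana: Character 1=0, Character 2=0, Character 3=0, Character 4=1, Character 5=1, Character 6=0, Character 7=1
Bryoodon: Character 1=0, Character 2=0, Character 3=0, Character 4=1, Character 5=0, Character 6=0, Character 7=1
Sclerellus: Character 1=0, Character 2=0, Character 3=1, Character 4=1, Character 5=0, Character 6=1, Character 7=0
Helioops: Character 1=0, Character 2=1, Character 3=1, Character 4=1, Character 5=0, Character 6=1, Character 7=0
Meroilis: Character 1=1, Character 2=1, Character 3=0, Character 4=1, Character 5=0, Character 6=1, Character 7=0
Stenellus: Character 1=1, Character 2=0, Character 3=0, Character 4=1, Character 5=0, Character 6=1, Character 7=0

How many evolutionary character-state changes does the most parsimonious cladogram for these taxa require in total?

8

The outgroup has state '0' for every character, so '1' is the derived state throughout.
Character 1 (derived state '1') is shared by Meroilis and Stenellus — a synapomorphy uniting that clade.
Character 2 (state '1') occurs in Helioops and Meroilis but conflicts with the nesting implied by the other characters — most parsimoniously interpreted as homoplasy.
Only Helioops and Sclerellus show the derived state '1' for Character 3, supporting them as a clade.
All ingroup taxa share the derived state '1' for Character 4; it defines the ingroup but does not resolve relationships within it.
Character 5 (derived state '1') is unique to Neoana (autapomorphy; uninformative for grouping).
Character 6: derived state '1' in Helioops, Meroilis, Sclerellus, and Stenellus only — synapomorphy for {Helioops, Meroilis, Sclerellus, Stenellus}.
Character 7 (derived state '1') is shared by Bryoodon and Neoana — a synapomorphy uniting that clade.
Most parsimonious ingroup topology: ((Neoana,Bryoodon),((Sclerellus,Helioops),(Meroilis,Stenellus))).
Changes per character on this tree: Character 1: 1; Character 2: 2; Character 3: 1; Character 4: 1; Character 5: 1; Character 6: 1; Character 7: 1.
Total = 8.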